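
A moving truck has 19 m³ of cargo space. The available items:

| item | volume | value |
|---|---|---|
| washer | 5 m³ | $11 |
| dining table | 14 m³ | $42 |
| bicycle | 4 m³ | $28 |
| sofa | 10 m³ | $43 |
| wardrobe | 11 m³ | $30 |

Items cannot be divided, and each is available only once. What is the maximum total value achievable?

Check high-value combinations within 19 m³:
- washer+bicycle+sofa: volume 5+4+10=19, value 11+28+43=82
- bicycle+sofa: volume 4+10=14, value 28+43=71
- dining table+bicycle: volume 14+4=18, value 42+28=70
Best: $82.

$82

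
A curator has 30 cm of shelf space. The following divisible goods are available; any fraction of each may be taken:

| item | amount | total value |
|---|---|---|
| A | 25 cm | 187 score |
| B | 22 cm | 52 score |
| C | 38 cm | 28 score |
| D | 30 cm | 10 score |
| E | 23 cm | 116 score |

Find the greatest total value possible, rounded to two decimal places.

212.22

Take in order of value per unit:
- A (187/25 per unit): all 25 → value 187, running total 187.00
- E (116/23 per unit): 5 of 23 → value 5×116/23 = 25.2174, running total 212.22
Total 212.22.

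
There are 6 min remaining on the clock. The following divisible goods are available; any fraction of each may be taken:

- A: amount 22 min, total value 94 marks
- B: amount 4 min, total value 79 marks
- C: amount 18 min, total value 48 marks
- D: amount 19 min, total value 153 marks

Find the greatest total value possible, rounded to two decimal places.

Take in order of value per unit:
- B (79/4 per unit): all 4 → value 79, running total 79.00
- D (153/19 per unit): 2 of 19 → value 2×153/19 = 16.1053, running total 95.11
Total 95.11.

95.11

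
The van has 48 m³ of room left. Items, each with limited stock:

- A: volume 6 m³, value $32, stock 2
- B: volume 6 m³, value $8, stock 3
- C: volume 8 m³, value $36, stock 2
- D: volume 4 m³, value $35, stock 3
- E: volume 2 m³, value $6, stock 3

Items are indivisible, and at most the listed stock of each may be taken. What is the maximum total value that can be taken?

$259

Top feasible selections:
- 2×A + 2×C + 3×D + 3×E: volume 46, value 259
- 2×A + 1×B + 2×C + 3×D + 1×E: volume 48, value 255
Best: $259.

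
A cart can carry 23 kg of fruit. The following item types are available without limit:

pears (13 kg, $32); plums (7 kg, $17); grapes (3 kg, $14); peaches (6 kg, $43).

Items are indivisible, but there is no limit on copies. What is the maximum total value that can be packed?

Best value-per-unit is peaches at 43/6; filling with it alone gives 3×43 = 129.
Optimal mix: 1×grapes + 3×peaches → weight 21, value 143.

$143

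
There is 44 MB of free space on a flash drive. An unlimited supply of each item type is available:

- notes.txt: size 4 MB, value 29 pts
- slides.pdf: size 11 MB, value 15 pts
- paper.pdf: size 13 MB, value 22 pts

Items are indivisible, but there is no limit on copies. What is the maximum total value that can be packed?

Best value-per-unit is notes.txt at 29/4, and filling with it alone uses size 11×4=44. No mix of the others beats 11×29 = 319.

319 pts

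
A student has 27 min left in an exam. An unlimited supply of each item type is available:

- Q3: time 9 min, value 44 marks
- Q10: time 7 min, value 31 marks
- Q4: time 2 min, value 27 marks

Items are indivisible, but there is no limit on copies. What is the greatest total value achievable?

351 marks

Best value-per-unit is Q4 at 27/2, and filling with it alone uses time 13×2=26. No mix of the others beats 13×27 = 351.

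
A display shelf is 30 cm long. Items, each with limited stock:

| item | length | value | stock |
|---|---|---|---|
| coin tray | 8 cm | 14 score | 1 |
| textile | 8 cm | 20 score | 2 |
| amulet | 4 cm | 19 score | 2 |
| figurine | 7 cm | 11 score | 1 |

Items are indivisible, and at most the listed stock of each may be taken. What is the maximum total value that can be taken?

Top feasible selections:
- 2×textile + 2×amulet: length 24, value 78
- 1×coin tray + 2×textile + 1×amulet: length 28, value 73
Best: 78 score.

78 score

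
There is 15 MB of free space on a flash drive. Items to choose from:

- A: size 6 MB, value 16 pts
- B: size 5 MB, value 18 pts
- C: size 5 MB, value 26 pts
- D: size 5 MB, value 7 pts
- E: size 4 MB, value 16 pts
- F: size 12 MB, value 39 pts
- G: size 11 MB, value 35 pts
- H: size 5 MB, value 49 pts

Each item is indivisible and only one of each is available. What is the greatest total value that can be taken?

Check high-value combinations within 15 MB:
- B+C+H: size 5+5+5=15, value 18+26+49=93
- C+E+H: size 5+4+5=14, value 26+16+49=91
- B+E+H: size 5+4+5=14, value 18+16+49=83
- C+D+H: size 5+5+5=15, value 26+7+49=82
- A+E+H: size 6+4+5=15, value 16+16+49=81
Best: 93 pts.

93 pts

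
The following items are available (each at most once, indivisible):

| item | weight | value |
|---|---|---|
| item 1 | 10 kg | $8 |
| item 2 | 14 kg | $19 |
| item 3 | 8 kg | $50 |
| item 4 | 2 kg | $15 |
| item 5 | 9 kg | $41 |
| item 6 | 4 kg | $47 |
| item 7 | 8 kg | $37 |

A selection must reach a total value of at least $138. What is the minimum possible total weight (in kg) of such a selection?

21

Subsets with value ≥ 138, sorted by total weight:
- item 3+item 5+item 6: weight 21, value 138
- item 3+item 4+item 6+item 7: weight 22, value 149
- item 3+item 4+item 5+item 6: weight 23, value 153
- item 4+item 5+item 6+item 7: weight 23, value 140
Minimum weight: 21 kg.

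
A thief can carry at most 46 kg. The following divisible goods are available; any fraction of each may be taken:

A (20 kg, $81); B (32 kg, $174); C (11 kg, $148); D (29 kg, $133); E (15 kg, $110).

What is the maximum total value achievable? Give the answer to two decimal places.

Take in order of value per unit:
- C (148/11 per unit): all 11 → value 148, running total 148.00
- E (110/15 per unit): all 15 → value 110, running total 258.00
- B (174/32 per unit): 20 of 32 → value 20×174/32 = 108.7500, running total 366.75
Total 366.75.

366.75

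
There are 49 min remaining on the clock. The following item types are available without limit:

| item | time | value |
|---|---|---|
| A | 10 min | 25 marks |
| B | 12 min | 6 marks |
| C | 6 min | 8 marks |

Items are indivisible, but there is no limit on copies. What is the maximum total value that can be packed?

Best value-per-unit is A at 25/10; filling with it alone gives 4×25 = 100.
Optimal mix: 4×A + 1×C → time 46, value 108.

108 marks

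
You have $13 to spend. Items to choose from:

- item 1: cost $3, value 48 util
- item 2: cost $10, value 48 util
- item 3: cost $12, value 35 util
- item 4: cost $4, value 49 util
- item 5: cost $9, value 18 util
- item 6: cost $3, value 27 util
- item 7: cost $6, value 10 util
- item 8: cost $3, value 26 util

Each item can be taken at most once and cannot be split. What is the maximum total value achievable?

Check high-value combinations within $13:
- item 1+item 4+item 6+item 8: cost 3+4+3+3=13, value 48+49+27+26=150
- item 1+item 4+item 6: cost 3+4+3=10, value 48+49+27=124
- item 1+item 4+item 8: cost 3+4+3=10, value 48+49+26=123
- item 1+item 4+item 7: cost 3+4+6=13, value 48+49+10=107
Best: 150 util.

150 util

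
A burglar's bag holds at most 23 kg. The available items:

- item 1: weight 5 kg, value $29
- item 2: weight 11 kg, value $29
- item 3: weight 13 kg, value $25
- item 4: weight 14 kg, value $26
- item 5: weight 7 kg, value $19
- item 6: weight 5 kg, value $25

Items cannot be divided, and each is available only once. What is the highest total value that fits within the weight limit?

This is a 0/1 knapsack; check combinations near the capacity.
- item 1+item 2+item 6: weight 5+11+5=21, value 29+29+25=83
- item 1+item 3+item 6: weight 5+13+5=23, value 29+25+25=79
- item 1+item 2+item 5: weight 5+11+7=23, value 29+29+19=77
Best: $83.

$83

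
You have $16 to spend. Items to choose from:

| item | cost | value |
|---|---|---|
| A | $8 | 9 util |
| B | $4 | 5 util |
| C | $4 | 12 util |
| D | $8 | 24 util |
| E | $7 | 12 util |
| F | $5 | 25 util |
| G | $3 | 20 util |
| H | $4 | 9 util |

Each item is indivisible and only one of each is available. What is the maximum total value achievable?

69 util

Check high-value combinations within $16:
- D+F+G: cost 8+5+3=16, value 24+25+20=69
- C+F+G+H: cost 4+5+3+4=16, value 12+25+20+9=66
- B+C+F+G: cost 4+4+5+3=16, value 5+12+25+20=62
- B+F+G+H: cost 4+5+3+4=16, value 5+25+20+9=59
Best: 69 util.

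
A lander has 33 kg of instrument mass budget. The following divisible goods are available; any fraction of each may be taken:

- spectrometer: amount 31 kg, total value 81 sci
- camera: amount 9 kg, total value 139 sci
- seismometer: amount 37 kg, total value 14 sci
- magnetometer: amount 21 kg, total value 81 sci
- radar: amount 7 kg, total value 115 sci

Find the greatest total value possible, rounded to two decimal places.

319.57

Take in order of value per unit:
- radar (115/7 per unit): all 7 → value 115, running total 115.00
- camera (139/9 per unit): all 9 → value 139, running total 254.00
- magnetometer (81/21 per unit): 17 of 21 → value 17×81/21 = 65.5714, running total 319.57
Total 319.57.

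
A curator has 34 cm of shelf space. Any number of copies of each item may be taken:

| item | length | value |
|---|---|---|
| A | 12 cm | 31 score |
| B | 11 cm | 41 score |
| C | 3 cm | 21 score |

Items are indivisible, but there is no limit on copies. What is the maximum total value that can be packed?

Best value-per-unit is C at 21/3, and filling with it alone uses length 11×3=33. No mix of the others beats 11×21 = 231.

231 score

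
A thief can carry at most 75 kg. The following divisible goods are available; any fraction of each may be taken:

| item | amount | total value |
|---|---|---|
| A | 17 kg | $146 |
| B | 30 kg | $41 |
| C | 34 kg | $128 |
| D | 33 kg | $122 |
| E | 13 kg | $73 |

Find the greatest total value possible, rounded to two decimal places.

387.67

Take in order of value per unit:
- A (146/17 per unit): all 17 → value 146, running total 146.00
- E (73/13 per unit): all 13 → value 73, running total 219.00
- C (128/34 per unit): all 34 → value 128, running total 347.00
- D (122/33 per unit): 11 of 33 → value 11×122/33 = 40.6667, running total 387.67
Total 387.67.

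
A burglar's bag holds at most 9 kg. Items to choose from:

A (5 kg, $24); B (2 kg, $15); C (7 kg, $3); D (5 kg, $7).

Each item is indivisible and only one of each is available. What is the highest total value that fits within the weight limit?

$39

This is a 0/1 knapsack; check combinations near the capacity.
- A+B: weight 5+2=7, value 24+15=39
- A: weight 5, value 24
- B+D: weight 2+5=7, value 15+7=22
- B+C: weight 2+7=9, value 15+3=18
- B: weight 2, value 15
Best: $39.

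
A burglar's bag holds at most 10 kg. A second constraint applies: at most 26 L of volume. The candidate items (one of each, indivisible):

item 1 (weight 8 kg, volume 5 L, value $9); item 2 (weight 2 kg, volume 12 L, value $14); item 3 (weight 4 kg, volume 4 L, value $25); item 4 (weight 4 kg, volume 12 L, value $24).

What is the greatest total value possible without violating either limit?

Feasible sets respecting both limits:
- item 3+item 4: weight 8, volume 16, value 49
- item 2+item 3: weight 6, volume 16, value 39
- item 2+item 4: weight 6, volume 24, value 38
- item 3: weight 4, volume 4, value 25
Best: $49.

$49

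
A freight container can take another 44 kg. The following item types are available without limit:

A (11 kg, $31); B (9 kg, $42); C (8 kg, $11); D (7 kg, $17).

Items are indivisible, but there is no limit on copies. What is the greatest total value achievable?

$185

Best value-per-unit is B at 42/9; filling with it alone gives 4×42 = 168.
Optimal mix: 4×B + 1×D → weight 43, value 185.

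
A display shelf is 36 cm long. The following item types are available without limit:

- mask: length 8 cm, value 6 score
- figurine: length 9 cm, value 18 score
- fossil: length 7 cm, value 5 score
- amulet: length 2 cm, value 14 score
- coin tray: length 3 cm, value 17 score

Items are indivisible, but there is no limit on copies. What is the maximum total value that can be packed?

252 score

Best value-per-unit is amulet at 14/2, and filling with it alone uses length 18×2=36. No mix of the others beats 18×14 = 252.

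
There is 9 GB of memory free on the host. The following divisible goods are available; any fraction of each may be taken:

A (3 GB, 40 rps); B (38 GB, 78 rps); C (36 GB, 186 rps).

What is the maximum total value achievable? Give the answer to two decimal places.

Take in order of value per unit:
- A (40/3 per unit): all 3 → value 40, running total 40.00
- C (186/36 per unit): 6 of 36 → value 6×186/36 = 31.0000, running total 71.00
Total 71.00.

71.00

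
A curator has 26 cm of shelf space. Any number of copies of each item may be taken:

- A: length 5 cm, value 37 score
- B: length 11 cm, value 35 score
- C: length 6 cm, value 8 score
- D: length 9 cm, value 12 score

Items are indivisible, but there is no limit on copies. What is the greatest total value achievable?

185 score

Best value-per-unit is A at 37/5, and filling with it alone uses length 5×5=25. No mix of the others beats 5×37 = 185.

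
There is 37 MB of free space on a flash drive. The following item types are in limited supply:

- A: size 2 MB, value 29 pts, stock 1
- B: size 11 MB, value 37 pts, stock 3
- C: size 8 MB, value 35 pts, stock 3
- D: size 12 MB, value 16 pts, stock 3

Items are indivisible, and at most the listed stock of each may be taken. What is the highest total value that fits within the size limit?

171 pts

Top feasible selections:
- 1×A + 1×B + 3×C: size 37, value 171
- 1×B + 3×C: size 35, value 142
- 1×A + 3×B: size 35, value 140
- 1×A + 2×B + 1×C: size 32, value 138
Best: 171 pts.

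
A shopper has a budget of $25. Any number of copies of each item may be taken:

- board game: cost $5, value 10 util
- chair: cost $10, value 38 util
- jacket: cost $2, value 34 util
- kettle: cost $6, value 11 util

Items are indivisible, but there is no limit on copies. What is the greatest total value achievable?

Best value-per-unit is jacket at 34/2, and filling with it alone uses cost 12×2=24. No mix of the others beats 12×34 = 408.

408 util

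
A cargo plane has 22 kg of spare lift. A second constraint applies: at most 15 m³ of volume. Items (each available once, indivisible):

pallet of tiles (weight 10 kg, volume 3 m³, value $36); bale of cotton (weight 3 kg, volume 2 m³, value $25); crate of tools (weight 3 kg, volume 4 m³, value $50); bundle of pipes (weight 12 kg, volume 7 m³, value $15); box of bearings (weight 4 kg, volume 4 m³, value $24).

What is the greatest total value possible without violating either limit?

Feasible sets respecting both limits:
- pallet of tiles+bale of cotton+crate of tools+box of bearings: weight 20, volume 13, value 135
- pallet of tiles+bale of cotton+crate of tools: weight 16, volume 9, value 111
- pallet of tiles+crate of tools+box of bearings: weight 17, volume 11, value 110
- bale of cotton+crate of tools+box of bearings: weight 10, volume 10, value 99
Best: $135.

$135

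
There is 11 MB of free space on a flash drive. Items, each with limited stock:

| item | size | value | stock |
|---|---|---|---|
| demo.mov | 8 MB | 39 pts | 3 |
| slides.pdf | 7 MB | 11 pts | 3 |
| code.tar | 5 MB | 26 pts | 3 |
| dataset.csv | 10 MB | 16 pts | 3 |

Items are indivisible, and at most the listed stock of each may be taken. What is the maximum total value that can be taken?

Top feasible selections:
- 2×code.tar: size 10, value 52
- 1×demo.mov: size 8, value 39
- 1×code.tar: size 5, value 26
Best: 52 pts.

52 pts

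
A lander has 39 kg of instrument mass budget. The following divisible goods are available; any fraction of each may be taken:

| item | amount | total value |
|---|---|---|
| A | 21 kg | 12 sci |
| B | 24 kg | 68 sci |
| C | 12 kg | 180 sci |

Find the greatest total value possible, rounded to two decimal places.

249.71

Take in order of value per unit:
- C (180/12 per unit): all 12 → value 180, running total 180.00
- B (68/24 per unit): all 24 → value 68, running total 248.00
- A (12/21 per unit): 3 of 21 → value 3×12/21 = 1.7143, running total 249.71
Total 249.71.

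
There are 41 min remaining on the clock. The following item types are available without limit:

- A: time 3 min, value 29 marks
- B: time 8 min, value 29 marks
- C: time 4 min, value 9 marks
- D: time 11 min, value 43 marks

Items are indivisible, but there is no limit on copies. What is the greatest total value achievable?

377 marks

Best value-per-unit is A at 29/3, and filling with it alone uses time 13×3=39. No mix of the others beats 13×29 = 377.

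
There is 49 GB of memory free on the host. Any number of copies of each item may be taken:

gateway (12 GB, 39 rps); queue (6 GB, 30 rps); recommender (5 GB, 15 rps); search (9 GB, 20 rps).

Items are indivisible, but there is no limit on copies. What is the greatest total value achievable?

240 rps

Best value-per-unit is queue at 30/6, and filling with it alone uses memory 8×6=48. No mix of the others beats 8×30 = 240.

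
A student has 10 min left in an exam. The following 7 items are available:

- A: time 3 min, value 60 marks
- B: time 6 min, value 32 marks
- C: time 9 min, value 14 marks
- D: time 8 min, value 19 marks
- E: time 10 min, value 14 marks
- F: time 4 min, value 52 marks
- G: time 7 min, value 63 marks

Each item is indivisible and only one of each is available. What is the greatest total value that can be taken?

123 marks

Check high-value combinations within 10 min:
- A+G: time 3+7=10, value 60+63=123
- A+F: time 3+4=7, value 60+52=112
- A+B: time 3+6=9, value 60+32=92
- B+F: time 6+4=10, value 32+52=84
- G: time 7, value 63
Best: 123 marks.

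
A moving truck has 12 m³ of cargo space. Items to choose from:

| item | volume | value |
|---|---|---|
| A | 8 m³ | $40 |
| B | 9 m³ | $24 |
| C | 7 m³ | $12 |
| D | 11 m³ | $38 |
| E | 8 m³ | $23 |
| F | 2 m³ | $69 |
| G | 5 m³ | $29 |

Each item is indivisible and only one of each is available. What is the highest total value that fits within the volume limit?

This is a 0/1 knapsack; check combinations near the capacity.
- A+F: volume 8+2=10, value 40+69=109
- F+G: volume 2+5=7, value 69+29=98
- B+F: volume 9+2=11, value 24+69=93
Best: $109.

$109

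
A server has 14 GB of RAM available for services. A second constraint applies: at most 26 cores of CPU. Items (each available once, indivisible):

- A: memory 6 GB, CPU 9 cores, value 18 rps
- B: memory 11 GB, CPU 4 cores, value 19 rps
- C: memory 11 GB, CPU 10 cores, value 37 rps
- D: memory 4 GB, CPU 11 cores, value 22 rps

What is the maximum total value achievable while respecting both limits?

Feasible sets respecting both limits:
- A+D: memory 10, CPU 20, value 40
- C: memory 11, CPU 10, value 37
- D: memory 4, CPU 11, value 22
- B: memory 11, CPU 4, value 19
Best: 40 rps.

40 rps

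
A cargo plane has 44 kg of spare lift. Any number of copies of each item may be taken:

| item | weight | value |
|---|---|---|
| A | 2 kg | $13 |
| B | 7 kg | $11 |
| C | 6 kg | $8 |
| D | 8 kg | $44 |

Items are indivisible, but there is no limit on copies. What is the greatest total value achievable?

$286

Best value-per-unit is A at 13/2, and filling with it alone uses weight 22×2=44. No mix of the others beats 22×13 = 286.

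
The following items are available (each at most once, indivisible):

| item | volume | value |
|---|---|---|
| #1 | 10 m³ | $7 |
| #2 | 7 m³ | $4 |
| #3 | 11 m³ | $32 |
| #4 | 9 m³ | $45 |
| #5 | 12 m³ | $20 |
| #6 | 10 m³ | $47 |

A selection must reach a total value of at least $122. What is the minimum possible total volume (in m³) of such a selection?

30

Subsets with value ≥ 122, sorted by total volume:
- #3+#4+#6: volume 30, value 124
- #2+#3+#4+#6: volume 37, value 128
- #1+#3+#4+#6: volume 40, value 131
- #3+#4+#5+#6: volume 42, value 144
Minimum volume: 30 m³.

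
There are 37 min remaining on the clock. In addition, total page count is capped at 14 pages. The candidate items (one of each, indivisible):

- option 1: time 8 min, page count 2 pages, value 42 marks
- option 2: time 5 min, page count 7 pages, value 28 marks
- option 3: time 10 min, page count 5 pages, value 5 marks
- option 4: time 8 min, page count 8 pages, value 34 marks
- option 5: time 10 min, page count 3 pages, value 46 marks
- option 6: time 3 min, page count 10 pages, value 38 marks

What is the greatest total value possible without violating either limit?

122 marks

Feasible sets respecting both limits:
- option 1+option 4+option 5: time 26, page count 13, value 122
- option 1+option 2+option 5: time 23, page count 12, value 116
- option 1+option 3+option 5: time 28, page count 10, value 93
Best: 122 marks.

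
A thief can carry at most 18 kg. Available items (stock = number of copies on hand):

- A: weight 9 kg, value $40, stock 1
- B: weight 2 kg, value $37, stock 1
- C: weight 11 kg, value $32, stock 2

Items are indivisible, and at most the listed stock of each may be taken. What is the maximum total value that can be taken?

$77

Best selections within weight 18 and stock limits:
- 1×A + 1×B: weight 11, value 77
- 1×B + 1×C: weight 13, value 69
Best: $77.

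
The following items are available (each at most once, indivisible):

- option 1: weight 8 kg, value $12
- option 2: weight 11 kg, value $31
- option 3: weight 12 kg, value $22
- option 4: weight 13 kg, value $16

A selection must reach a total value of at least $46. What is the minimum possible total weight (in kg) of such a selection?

Subsets with value ≥ 46, sorted by total weight:
- option 2+option 3: weight 23, value 53
- option 2+option 4: weight 24, value 47
Minimum weight: 23 kg.

23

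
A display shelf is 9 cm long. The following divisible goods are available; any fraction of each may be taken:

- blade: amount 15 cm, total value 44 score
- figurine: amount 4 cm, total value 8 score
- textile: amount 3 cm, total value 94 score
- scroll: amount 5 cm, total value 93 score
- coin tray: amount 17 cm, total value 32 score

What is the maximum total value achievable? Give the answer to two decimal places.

189.93

Take in order of value per unit:
- textile (94/3 per unit): all 3 → value 94, running total 94.00
- scroll (93/5 per unit): all 5 → value 93, running total 187.00
- blade (44/15 per unit): 1 of 15 → value 1×44/15 = 2.9333, running total 189.93
Total 189.93.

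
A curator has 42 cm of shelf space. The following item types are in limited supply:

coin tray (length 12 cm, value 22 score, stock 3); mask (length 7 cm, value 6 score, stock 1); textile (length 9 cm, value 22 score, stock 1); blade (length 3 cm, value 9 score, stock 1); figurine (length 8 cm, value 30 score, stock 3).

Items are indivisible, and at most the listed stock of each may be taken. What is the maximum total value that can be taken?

Best selections within length 42 and stock limits:
- 1×textile + 1×blade + 3×figurine: length 36, value 121
- 1×coin tray + 1×blade + 3×figurine: length 39, value 121
- 1×mask + 1×textile + 3×figurine: length 40, value 118
Best: 121 score.

121 score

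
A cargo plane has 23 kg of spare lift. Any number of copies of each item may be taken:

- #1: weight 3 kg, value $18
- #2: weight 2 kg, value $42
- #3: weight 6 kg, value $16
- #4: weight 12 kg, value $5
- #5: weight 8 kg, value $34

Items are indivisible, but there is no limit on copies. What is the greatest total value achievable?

Best value-per-unit is #2 at 42/2, and filling with it alone uses weight 11×2=22. No mix of the others beats 11×42 = 462.

$462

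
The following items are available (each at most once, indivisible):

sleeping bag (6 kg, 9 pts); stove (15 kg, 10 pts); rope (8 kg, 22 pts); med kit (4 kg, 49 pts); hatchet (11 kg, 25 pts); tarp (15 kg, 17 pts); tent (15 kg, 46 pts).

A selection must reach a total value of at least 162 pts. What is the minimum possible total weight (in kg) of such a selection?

Subsets with value ≥ 162, sorted by total weight:
- sleeping bag+rope+med kit+hatchet+tarp+tent: weight 59, value 168
- stove+rope+med kit+hatchet+tarp+tent: weight 68, value 169
- sleeping bag+stove+rope+med kit+hatchet+tarp+tent: weight 74, value 178
Minimum weight: 59 kg.

59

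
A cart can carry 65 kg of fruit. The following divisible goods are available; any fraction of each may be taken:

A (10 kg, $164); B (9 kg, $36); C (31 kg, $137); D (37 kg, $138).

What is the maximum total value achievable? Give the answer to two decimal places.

Take in order of value per unit:
- A (164/10 per unit): all 10 → value 164, running total 164.00
- C (137/31 per unit): all 31 → value 137, running total 301.00
- B (36/9 per unit): all 9 → value 36, running total 337.00
- D (138/37 per unit): 15 of 37 → value 15×138/37 = 55.9459, running total 392.95
Total 392.95.

392.95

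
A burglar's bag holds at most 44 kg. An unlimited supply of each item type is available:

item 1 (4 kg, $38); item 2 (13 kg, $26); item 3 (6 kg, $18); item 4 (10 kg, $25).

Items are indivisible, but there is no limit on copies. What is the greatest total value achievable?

$418

Best value-per-unit is item 1 at 38/4, and filling with it alone uses weight 11×4=44. No mix of the others beats 11×38 = 418.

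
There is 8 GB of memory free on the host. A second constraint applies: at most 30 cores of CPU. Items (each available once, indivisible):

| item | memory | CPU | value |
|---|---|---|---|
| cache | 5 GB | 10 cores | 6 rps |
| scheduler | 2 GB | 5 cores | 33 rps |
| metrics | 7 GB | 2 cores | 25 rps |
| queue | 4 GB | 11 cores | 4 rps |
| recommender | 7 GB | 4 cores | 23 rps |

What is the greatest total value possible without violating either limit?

Feasible sets respecting both limits:
- cache+scheduler: memory 7, CPU 15, value 39
- scheduler+queue: memory 6, CPU 16, value 37
- scheduler: memory 2, CPU 5, value 33
Best: 39 rps.

39 rps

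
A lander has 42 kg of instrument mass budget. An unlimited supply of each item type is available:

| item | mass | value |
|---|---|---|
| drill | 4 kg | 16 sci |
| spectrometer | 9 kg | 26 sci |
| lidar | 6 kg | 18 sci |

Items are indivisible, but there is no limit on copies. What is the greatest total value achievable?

162 sci

Best value-per-unit is drill at 16/4; filling with it alone gives 10×16 = 160.
Optimal mix: 9×drill + 1×lidar → mass 42, value 162.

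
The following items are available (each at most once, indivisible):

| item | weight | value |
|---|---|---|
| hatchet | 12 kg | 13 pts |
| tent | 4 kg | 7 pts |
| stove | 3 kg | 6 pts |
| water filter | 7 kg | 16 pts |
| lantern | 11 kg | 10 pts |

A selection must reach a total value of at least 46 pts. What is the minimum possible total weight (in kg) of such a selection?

Subsets with value ≥ 46, sorted by total weight:
- hatchet+tent+water filter+lantern: weight 34, value 46
- hatchet+tent+stove+water filter+lantern: weight 37, value 52
Minimum weight: 34 kg.

34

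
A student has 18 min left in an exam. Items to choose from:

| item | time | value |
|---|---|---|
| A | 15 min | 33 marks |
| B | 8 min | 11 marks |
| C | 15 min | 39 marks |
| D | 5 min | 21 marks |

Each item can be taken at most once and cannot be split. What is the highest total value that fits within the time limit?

39 marks

This is a 0/1 knapsack; check combinations near the capacity.
- C: time 15, value 39
- A: time 15, value 33
- B+D: time 8+5=13, value 11+21=32
- D: time 5, value 21
- B: time 8, value 11
Best: 39 marks.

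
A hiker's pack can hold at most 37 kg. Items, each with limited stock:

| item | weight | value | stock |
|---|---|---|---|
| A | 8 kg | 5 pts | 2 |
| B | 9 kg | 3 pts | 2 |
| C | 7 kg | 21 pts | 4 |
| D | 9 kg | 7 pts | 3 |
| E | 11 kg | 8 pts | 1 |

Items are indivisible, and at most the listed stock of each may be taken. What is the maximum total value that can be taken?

91 pts

Top feasible selections:
- 4×C + 1×D: weight 37, value 91
- 1×A + 4×C: weight 36, value 89
- 1×B + 4×C: weight 37, value 87
Best: 91 pts.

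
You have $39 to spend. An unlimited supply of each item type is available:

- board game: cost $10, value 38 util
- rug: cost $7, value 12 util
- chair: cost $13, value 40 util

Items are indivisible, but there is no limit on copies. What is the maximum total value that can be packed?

126 util

Best value-per-unit is board game at 38/10; filling with it alone gives 3×38 = 114.
Optimal mix: 3×board game + 1×rug → cost 37, value 126.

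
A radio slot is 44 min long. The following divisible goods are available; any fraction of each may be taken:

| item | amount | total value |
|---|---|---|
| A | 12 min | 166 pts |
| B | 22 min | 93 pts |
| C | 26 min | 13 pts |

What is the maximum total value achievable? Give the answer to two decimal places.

264.00

Take in order of value per unit:
- A (166/12 per unit): all 12 → value 166, running total 166.00
- B (93/22 per unit): all 22 → value 93, running total 259.00
- C (13/26 per unit): 10 of 26 → value 10×13/26 = 5.0000, running total 264.00
Total 264.00.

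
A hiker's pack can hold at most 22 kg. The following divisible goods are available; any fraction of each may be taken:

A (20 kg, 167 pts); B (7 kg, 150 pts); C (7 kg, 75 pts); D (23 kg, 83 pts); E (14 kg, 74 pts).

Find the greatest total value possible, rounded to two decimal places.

Take in order of value per unit:
- B (150/7 per unit): all 7 → value 150, running total 150.00
- C (75/7 per unit): all 7 → value 75, running total 225.00
- A (167/20 per unit): 8 of 20 → value 8×167/20 = 66.8000, running total 291.80
Total 291.80.

291.80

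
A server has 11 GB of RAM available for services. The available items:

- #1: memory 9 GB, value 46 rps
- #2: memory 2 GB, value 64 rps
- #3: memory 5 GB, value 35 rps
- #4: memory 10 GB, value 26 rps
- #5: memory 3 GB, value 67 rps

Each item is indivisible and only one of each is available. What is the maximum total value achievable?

Check high-value combinations within 11 GB:
- #2+#3+#5: memory 2+5+3=10, value 64+35+67=166
- #2+#5: memory 2+3=5, value 64+67=131
- #1+#2: memory 9+2=11, value 46+64=110
- #3+#5: memory 5+3=8, value 35+67=102
Best: 166 rps.

166 rps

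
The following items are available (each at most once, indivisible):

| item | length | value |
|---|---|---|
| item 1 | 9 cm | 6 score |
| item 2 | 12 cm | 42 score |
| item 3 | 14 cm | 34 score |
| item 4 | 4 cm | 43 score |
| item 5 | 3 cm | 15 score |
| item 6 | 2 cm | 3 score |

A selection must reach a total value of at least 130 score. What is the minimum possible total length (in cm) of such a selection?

Subsets with value ≥ 130, sorted by total length:
- item 2+item 3+item 4+item 5: length 33, value 134
- item 2+item 3+item 4+item 5+item 6: length 35, value 137
- item 1+item 2+item 3+item 4+item 5: length 42, value 140
Minimum length: 33 cm.

33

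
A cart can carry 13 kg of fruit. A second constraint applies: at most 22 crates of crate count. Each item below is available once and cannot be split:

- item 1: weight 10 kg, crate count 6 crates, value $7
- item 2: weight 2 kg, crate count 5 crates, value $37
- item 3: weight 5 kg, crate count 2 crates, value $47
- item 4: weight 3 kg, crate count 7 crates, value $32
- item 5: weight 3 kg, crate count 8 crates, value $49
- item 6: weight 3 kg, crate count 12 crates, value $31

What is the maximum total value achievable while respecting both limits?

$165

Feasible sets respecting both limits:
- item 2+item 3+item 4+item 5: weight 13, crate count 22, value 165
- item 2+item 3+item 5: weight 10, crate count 15, value 133
- item 3+item 4+item 5: weight 11, crate count 17, value 128
Best: $165.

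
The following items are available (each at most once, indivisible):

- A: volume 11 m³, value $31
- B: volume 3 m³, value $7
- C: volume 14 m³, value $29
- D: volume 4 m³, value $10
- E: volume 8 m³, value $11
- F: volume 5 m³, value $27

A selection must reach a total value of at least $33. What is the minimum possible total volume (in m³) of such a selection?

8

Subsets with value ≥ 33, sorted by total volume:
- B+F: volume 8, value 34
- D+F: volume 9, value 37
- B+D+F: volume 12, value 44
Minimum volume: 8 m³.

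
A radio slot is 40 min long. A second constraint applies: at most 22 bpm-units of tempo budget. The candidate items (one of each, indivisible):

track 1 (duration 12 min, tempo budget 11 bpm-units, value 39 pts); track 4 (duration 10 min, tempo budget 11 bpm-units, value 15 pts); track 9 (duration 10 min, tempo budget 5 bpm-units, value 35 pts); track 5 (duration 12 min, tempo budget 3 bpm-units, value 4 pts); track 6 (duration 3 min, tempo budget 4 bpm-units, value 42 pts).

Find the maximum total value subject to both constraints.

Feasible sets respecting both limits:
- track 1+track 9+track 6: duration 25, tempo budget 20, value 116
- track 4+track 9+track 6: duration 23, tempo budget 20, value 92
- track 1+track 5+track 6: duration 27, tempo budget 18, value 85
- track 1+track 6: duration 15, tempo budget 15, value 81
Best: 116 pts.

116 pts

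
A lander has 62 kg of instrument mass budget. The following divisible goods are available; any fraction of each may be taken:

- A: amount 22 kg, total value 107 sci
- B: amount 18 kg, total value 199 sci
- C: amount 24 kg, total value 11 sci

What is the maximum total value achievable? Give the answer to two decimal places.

Take in order of value per unit:
- B (199/18 per unit): all 18 → value 199, running total 199.00
- A (107/22 per unit): all 22 → value 107, running total 306.00
- C (11/24 per unit): 22 of 24 → value 22×11/24 = 10.0833, running total 316.08
Total 316.08.

316.08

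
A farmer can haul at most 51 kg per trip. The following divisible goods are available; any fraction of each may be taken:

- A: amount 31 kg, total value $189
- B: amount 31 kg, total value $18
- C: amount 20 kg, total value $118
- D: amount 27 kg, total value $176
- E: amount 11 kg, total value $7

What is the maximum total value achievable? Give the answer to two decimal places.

Take in order of value per unit:
- D (176/27 per unit): all 27 → value 176, running total 176.00
- A (189/31 per unit): 24 of 31 → value 24×189/31 = 146.3226, running total 322.32
Total 322.32.

322.32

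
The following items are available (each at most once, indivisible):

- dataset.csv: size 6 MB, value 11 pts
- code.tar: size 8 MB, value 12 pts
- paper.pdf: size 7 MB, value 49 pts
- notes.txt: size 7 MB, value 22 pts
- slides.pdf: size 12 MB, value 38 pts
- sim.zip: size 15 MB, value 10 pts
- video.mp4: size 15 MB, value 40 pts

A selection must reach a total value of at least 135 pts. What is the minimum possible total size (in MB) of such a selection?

40

Subsets with value ≥ 135, sorted by total size:
- dataset.csv+paper.pdf+slides.pdf+video.mp4: size 40, value 138
- paper.pdf+notes.txt+slides.pdf+video.mp4: size 41, value 149
- code.tar+paper.pdf+slides.pdf+video.mp4: size 42, value 139
- dataset.csv+paper.pdf+notes.txt+slides.pdf+video.mp4: size 47, value 160
Minimum size: 40 MB.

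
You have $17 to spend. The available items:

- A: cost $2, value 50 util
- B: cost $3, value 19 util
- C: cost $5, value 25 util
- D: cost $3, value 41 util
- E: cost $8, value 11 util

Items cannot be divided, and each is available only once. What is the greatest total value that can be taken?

135 util

Check high-value combinations within $17:
- A+B+C+D: cost 2+3+5+3=13, value 50+19+25+41=135
- A+B+D+E: cost 2+3+3+8=16, value 50+19+41+11=121
- A+C+D: cost 2+5+3=10, value 50+25+41=116
Best: 135 util.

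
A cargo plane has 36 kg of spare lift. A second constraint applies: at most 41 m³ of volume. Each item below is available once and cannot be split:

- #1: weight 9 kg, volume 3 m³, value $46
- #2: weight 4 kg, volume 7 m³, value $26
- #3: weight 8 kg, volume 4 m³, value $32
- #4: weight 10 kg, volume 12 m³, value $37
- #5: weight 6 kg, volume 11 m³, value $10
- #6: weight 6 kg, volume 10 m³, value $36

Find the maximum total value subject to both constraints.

Feasible sets respecting both limits:
- #1+#3+#4+#6: weight 33, volume 29, value 151
- #1+#2+#3+#5+#6: weight 33, volume 35, value 150
- #1+#2+#4+#6: weight 29, volume 32, value 145
- #1+#2+#3+#4: weight 31, volume 26, value 141
Best: $151.

$151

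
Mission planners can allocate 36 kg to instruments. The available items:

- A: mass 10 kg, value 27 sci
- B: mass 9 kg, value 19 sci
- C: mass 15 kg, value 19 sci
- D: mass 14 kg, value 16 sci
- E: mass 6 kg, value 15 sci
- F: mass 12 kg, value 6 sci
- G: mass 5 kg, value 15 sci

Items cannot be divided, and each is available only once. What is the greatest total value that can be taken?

This is a 0/1 knapsack; check combinations near the capacity.
- A+B+E+G: mass 10+9+6+5=30, value 27+19+15+15=76
- A+C+E+G: mass 10+15+6+5=36, value 27+19+15+15=76
- A+D+E+G: mass 10+14+6+5=35, value 27+16+15+15=73
Best: 76 sci.

76 sci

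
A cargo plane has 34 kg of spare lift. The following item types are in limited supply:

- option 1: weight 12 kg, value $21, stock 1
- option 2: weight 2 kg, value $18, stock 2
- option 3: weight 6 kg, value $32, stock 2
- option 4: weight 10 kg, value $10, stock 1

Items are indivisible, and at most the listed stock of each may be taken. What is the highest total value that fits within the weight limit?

Top feasible selections:
- 1×option 1 + 2×option 2 + 2×option 3: weight 28, value 121
- 2×option 2 + 2×option 3 + 1×option 4: weight 26, value 110
- 1×option 1 + 1×option 2 + 2×option 3: weight 26, value 103
- 2×option 2 + 2×option 3: weight 16, value 100
Best: $121.

$121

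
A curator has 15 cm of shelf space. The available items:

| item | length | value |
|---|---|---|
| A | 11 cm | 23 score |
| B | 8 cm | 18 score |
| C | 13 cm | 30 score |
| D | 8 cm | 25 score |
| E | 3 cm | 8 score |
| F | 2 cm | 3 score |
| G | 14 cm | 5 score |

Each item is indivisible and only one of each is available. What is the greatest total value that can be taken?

This is a 0/1 knapsack; check combinations near the capacity.
- D+E+F: length 8+3+2=13, value 25+8+3=36
- D+E: length 8+3=11, value 25+8=33
- C+F: length 13+2=15, value 30+3=33
- A+E: length 11+3=14, value 23+8=31
Best: 36 score.

36 score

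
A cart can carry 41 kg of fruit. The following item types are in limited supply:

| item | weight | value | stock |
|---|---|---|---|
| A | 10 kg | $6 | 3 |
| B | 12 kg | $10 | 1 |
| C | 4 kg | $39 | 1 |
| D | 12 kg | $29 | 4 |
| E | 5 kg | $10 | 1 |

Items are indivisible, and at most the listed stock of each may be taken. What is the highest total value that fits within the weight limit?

$126

Best selections within weight 41 and stock limits:
- 1×C + 3×D: weight 40, value 126
- 1×C + 2×D + 1×E: weight 33, value 107
Best: $126.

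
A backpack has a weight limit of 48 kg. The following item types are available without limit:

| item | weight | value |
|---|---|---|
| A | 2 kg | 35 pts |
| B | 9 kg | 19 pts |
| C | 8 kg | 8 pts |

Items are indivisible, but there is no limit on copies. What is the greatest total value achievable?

840 pts

Best value-per-unit is A at 35/2, and filling with it alone uses weight 24×2=48. No mix of the others beats 24×35 = 840.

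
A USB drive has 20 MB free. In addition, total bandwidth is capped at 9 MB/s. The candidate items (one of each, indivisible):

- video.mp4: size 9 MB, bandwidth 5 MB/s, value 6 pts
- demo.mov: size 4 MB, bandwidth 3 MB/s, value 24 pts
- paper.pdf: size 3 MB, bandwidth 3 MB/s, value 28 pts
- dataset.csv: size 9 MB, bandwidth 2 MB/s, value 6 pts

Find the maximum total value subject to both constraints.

58 pts

Feasible sets respecting both limits:
- demo.mov+paper.pdf+dataset.csv: size 16, bandwidth 8, value 58
- demo.mov+paper.pdf: size 7, bandwidth 6, value 52
- video.mp4+paper.pdf: size 12, bandwidth 8, value 34
Best: 58 pts.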